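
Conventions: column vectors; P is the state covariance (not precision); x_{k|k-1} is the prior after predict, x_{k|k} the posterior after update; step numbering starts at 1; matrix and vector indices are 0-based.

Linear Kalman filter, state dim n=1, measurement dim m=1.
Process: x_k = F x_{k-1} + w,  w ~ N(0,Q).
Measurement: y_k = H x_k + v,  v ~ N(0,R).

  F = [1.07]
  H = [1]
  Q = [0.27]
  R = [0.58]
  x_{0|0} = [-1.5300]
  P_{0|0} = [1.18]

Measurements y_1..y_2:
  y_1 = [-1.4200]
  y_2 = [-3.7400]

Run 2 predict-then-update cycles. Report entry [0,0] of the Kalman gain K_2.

K[0,0] = 0.5669

step 1: x^-=[-1.6371]  P^-=[1.6210]  S=[2.2010]  K=[0.7365]  nu=[0.2171]  x^+=[-1.4772]  P^+=[0.4272]
step 2: x^-=[-1.5806]  P^-=[0.7591]  S=[1.3391]  K=[0.5669]  nu=[-2.1594]  x^+=[-2.8047]  P^+=[0.3288]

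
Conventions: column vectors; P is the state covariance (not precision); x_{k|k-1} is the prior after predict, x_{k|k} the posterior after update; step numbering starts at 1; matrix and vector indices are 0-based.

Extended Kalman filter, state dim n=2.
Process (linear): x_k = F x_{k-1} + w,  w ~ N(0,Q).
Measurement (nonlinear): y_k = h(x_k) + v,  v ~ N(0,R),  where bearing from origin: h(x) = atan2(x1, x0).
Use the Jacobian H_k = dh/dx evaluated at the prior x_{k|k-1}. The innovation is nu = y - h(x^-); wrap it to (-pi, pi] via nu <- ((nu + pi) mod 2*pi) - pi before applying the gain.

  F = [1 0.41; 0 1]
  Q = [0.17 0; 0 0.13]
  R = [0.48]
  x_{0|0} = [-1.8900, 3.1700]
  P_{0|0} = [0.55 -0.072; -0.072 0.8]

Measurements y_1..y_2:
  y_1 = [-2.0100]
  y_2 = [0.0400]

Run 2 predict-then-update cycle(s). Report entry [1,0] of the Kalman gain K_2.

K[1,0] = -0.4438

step 1: x^-=[-0.5903, 3.1700]  P^-=[0.7954 0.2560; 0.2560 0.9300]  H_jac=[-0.3049 -0.0568]  S=[0.5658]  K=[-0.4543; -0.2313]  nu=[2.5183]  x^+=[-1.7344, 2.5876]  P^+=[0.6787 0.1966; 0.1966 0.8997]
step 2: x^-=[-0.6735, 2.5876]  P^-=[1.1611 0.5654; 0.5654 1.0297]  H_jac=[-0.3619 -0.0942]  S=[0.6798]  K=[-0.6965; -0.4438]  nu=[-1.7854]  x^+=[0.5701, 3.3799]  P^+=[0.8313 0.3553; 0.3553 0.8959]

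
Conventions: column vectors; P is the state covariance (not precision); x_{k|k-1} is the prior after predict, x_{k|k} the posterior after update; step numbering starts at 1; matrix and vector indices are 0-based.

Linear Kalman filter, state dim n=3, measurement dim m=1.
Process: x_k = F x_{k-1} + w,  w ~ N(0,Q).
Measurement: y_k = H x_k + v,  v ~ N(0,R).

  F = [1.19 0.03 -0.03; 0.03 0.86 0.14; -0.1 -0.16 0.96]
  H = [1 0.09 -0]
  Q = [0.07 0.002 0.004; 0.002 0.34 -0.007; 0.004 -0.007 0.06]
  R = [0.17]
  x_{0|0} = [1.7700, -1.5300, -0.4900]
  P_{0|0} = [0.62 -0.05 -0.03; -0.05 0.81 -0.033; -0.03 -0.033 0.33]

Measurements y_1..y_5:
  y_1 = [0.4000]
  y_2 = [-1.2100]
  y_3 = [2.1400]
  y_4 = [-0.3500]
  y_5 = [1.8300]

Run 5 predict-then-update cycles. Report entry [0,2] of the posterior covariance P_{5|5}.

step 1: x^-=[2.0751, -1.3313, -0.4026]  P^-=[0.9476 -0.0118 -0.1090; -0.0118 0.9353 -0.0984; -0.1090 -0.0984 0.4054]  S=[1.1231]  K=[0.8428; 0.0644; -0.1049]  nu=[-1.5553]  x^+=[0.7643, -1.4315, -0.2394]  P^+=[0.1498 -0.0728 -0.0097; -0.0728 0.9307 -0.0908; -0.0097 -0.0908 0.3930]
step 2: x^-=[0.8737, -1.2417, -0.0772]  P^-=[0.2790 -0.0445 -0.0297; -0.0445 1.0105 -0.1491; -0.0297 -0.1491 0.4749]  S=[0.4492]  K=[0.6122; 0.1034; -0.0959]  nu=[-1.9720]  x^+=[-0.3336, -1.4455, 0.1119]  P^+=[0.1106 -0.0729 -0.0033; -0.0729 1.0057 -0.1447; -0.0033 -0.1447 0.4708]
step 3: x^-=[-0.4437, -1.2375, 0.3720]  P^-=[0.2233 -0.0422 -0.0221; -0.0422 1.0545 -0.1921; -0.0221 -0.1921 0.5635]  S=[0.3942]  K=[0.5568; 0.1337; -0.0998]  nu=[2.6951]  x^+=[1.0568, -0.8773, 0.1030]  P^+=[0.1011 -0.0715 -0.0002; -0.0715 1.0474 -0.1868; -0.0002 -0.1868 0.5596]
step 4: x^-=[1.2282, -0.7083, 0.1336]  P^-=[0.2098 -0.0390 -0.0218; -0.0390 1.0771 -0.2198; -0.0218 -0.2198 0.6586]  S=[0.3815]  K=[0.5408; 0.1519; -0.1090]  nu=[-1.5145]  x^+=[0.4092, -0.9383, 0.2986]  P^+=[0.0983 -0.0703 0.0007; -0.0703 1.0683 -0.2135; 0.0007 -0.2135 0.6541]
step 5: x^-=[0.4499, -0.7529, 0.3958]  P^-=[0.2060 -0.0370 -0.0244; -0.0370 1.0880 -0.2314; -0.0244 -0.2314 0.7544]  S=[0.3782]  K=[0.5360; 0.1611; -0.1197]  nu=[1.4479]  x^+=[1.2259, -0.5196, 0.2225]  P^+=[0.0974 -0.0696 -0.0002; -0.0696 1.0782 -0.2241; -0.0002 -0.2241 0.7489]

P_post[0,2] = -0.0002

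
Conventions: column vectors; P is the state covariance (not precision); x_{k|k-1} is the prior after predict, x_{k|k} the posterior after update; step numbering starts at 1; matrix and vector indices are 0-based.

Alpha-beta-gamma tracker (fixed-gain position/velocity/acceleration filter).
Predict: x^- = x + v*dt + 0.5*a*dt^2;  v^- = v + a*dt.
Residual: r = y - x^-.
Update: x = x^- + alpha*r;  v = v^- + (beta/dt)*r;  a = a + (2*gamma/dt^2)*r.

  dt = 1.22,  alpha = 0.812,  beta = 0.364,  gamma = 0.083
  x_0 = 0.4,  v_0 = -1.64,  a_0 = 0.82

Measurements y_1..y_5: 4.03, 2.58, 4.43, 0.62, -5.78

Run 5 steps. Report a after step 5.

a_post = -1.0461

step 1: x_pred=-0.9906  r=5.0206  x^+=3.0861  v^+=0.8583  a^+=1.3799
step 2: x_pred=5.1603  r=-2.5803  x^+=3.0651  v^+=1.7720  a^+=1.0922
step 3: x_pred=6.0397  r=-1.6097  x^+=4.7326  v^+=2.6242  a^+=0.9126
step 4: x_pred=8.6133  r=-7.9933  x^+=2.1227  v^+=1.3527  a^+=0.0211
step 5: x_pred=3.7888  r=-9.5688  x^+=-3.9811  v^+=-1.4764  a^+=-1.0461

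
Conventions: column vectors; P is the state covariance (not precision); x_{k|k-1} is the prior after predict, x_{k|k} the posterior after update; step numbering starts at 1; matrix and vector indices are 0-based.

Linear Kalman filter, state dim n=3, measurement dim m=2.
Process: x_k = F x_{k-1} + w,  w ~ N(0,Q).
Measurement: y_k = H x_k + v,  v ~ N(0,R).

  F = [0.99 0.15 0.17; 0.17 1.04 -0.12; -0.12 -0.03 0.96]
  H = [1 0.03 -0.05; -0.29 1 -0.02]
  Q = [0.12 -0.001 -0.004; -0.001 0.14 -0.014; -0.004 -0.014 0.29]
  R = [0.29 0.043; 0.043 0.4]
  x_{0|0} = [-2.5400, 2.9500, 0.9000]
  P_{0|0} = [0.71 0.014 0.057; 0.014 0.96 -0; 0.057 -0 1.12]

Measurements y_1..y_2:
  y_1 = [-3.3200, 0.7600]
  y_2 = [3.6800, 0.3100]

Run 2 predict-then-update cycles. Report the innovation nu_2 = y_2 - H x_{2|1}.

innov = [6.3095, -0.3302]

step 1: x^-=[-1.9191, 2.5282, 1.0803]  P^-=[0.8932 0.2551 0.1425; 0.2551 1.2176 -0.1792; 0.1425 -0.1792 1.3202]  S=[1.1892 0.0829; 0.0829 1.5541]  K=[0.7547 -0.0447; 0.2020 0.7274; 0.0711 -0.1626]  nu=[-1.4227, -2.3031]  x^+=[-2.8899, 0.5655, 1.3537]  P^+=[0.2184 0.0795 0.0778; 0.0795 0.3224 -0.0139; 0.0778 -0.0139 1.2750]
step 2: x^-=[-2.5460, -0.0656, 1.6294]  P^-=[0.4273 0.1347 0.2433; 0.1347 0.5418 -0.1859; 0.2433 -0.1859 1.4520]  S=[0.7057 0.0784; 0.0784 0.9105]  K=[0.5990 -0.0451; 0.1669 0.5419; 0.2714 -0.3369]  nu=[6.3095, -0.3302]  x^+=[1.2479, 0.8084, 3.4533]  P^+=[0.1765 0.0615 0.1315; 0.0615 0.2406 -0.0587; 0.1315 -0.0587 1.3110]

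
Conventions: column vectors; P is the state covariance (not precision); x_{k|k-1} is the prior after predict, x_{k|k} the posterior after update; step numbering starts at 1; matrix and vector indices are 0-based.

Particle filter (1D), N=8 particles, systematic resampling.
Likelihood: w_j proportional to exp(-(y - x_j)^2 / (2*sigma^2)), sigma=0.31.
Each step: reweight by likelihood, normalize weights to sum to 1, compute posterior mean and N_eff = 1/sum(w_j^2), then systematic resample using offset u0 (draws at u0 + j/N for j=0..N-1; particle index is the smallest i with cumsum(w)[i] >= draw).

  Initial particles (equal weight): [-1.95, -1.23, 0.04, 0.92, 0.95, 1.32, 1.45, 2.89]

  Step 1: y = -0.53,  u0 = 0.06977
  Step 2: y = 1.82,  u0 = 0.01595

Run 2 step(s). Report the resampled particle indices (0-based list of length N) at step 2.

resampled_idx = [2, 2, 3, 4, 5, 5, 6, 7]

step 1: w=[0.0001, 0.2975, 0.7023, 0.0001, 0.0000, 0.0000, 0.0000, 0.0000]  mean=-0.3379  Neff=1.7190  idx=[1, 1, 2, 2, 2, 2, 2, 2]
step 2: w=[0.0000, 0.0000, 0.1667, 0.1667, 0.1667, 0.1667, 0.1667, 0.1667]  mean=0.0400  Neff=6.0000  idx=[2, 2, 3, 4, 5, 5, 6, 7]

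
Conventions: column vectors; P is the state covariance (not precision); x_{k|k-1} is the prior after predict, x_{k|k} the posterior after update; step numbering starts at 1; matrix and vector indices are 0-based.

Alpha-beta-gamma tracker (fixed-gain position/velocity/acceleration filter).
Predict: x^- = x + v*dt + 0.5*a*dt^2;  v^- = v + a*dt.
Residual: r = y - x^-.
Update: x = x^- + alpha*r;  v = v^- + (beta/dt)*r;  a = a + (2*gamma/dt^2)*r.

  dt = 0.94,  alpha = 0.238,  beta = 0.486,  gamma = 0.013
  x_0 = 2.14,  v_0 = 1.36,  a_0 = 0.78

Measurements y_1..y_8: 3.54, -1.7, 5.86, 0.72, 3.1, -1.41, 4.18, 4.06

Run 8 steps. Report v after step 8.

step 1: x_pred=3.7630  r=-0.2230  x^+=3.7099  v^+=1.9779  a^+=0.7734
step 2: x_pred=5.9109  r=-7.6109  x^+=4.0995  v^+=-1.2300  a^+=0.5495
step 3: x_pred=3.1860  r=2.6740  x^+=3.8224  v^+=0.6690  a^+=0.6282
step 4: x_pred=4.7288  r=-4.0088  x^+=3.7747  v^+=-0.8132  a^+=0.5102
step 5: x_pred=3.2357  r=-0.1357  x^+=3.2034  v^+=-0.4037  a^+=0.5062
step 6: x_pred=3.0476  r=-4.4576  x^+=1.9867  v^+=-2.2326  a^+=0.3751
step 7: x_pred=0.0538  r=4.1262  x^+=1.0358  v^+=0.2534  a^+=0.4965
step 8: x_pred=1.4933  r=2.5667  x^+=2.1042  v^+=2.0471  a^+=0.5720

v_post = 2.0471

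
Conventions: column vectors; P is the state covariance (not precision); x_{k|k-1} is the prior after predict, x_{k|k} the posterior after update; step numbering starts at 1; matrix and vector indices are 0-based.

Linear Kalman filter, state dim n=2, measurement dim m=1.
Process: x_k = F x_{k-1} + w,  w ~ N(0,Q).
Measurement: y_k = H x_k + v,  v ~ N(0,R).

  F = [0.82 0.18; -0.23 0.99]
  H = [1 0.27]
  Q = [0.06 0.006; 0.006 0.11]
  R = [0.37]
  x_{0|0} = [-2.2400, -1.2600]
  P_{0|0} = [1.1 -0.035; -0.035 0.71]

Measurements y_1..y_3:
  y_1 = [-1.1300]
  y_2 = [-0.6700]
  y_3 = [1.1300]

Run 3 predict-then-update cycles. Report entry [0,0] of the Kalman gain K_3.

step 1: x^-=[-2.0636, -0.7322]  P^-=[0.8123 -0.1019; -0.1019 0.8800]  S=[1.1914]  K=[0.6587; 0.1139]  nu=[1.1313]  x^+=[-1.3184, -0.6034]  P^+=[0.2954 -0.1913; -0.1913 0.8645]
step 2: x^-=[-1.1897, -0.2941]  P^-=[0.2301 -0.0430; -0.0430 1.0601]  S=[0.6542]  K=[0.3340; 0.3718]  nu=[0.5991]  x^+=[-0.9896, -0.0714]  P^+=[0.1571 -0.1243; -0.1243 0.9697]
step 3: x^-=[-0.8243, 0.1570]  P^-=[0.1604 0.0534; 0.0534 1.1253]  S=[0.6413]  K=[0.2726; 0.5571]  nu=[1.9119]  x^+=[-0.3031, 1.2221]  P^+=[0.1127 -0.0440; -0.0440 0.9262]

K[0,0] = 0.2726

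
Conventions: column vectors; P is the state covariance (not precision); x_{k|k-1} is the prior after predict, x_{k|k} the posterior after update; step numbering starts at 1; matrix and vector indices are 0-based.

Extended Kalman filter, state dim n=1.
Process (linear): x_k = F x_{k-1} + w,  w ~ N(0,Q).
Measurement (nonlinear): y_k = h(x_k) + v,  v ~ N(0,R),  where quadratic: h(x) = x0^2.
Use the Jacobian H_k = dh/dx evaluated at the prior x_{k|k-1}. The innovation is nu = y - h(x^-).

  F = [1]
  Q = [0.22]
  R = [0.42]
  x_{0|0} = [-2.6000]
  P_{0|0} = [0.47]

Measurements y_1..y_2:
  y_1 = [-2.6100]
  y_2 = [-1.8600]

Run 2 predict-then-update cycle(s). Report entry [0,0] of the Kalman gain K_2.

K[0,0] = -0.3648

step 1: x^-=[-2.6000]  P^-=[0.6900]  H_jac=[-5.2000]  S=[19.0776]  K=[-0.1881]  nu=[-9.3700]  x^+=[-0.8377]  P^+=[0.0152]
step 2: x^-=[-0.8377]  P^-=[0.2352]  H_jac=[-1.6755]  S=[1.0802]  K=[-0.3648]  nu=[-2.5618]  x^+=[0.0968]  P^+=[0.0914]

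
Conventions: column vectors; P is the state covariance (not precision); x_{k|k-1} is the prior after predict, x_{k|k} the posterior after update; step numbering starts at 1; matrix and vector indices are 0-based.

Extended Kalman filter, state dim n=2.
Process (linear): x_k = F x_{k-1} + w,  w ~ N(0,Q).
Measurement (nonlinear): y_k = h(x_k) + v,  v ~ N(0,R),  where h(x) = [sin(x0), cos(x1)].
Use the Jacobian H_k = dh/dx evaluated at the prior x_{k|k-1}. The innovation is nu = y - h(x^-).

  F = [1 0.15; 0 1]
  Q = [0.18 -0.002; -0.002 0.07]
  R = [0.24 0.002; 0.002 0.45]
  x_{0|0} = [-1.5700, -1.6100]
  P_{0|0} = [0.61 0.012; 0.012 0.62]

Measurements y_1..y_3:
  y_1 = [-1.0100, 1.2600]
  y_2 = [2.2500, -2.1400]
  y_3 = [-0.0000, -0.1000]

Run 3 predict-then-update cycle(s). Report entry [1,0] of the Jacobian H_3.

step 1: x^-=[-1.8115, -1.6100]  P^-=[0.8075 0.1030; 0.1030 0.6900]  H_jac=[-0.2384 0.0000; 0.0000 0.9992]  S=[0.2859 -0.0225; -0.0225 1.1389]  K=[-0.6673 0.0772; -0.0382 0.6046]  nu=[-0.0388, 1.2992]  x^+=[-1.6853, -0.8230]  P^+=[0.6712 0.0334; 0.0334 0.2722]
step 2: x^-=[-1.8088, -0.8230]  P^-=[0.8673 0.0722; 0.0722 0.3422]  H_jac=[-0.2358 0.0000; 0.0000 0.7332]  S=[0.2882 -0.0105; -0.0105 0.6340]  K=[-0.7068 0.0719; -0.0447 0.3950]  nu=[3.2218, -2.8200]  x^+=[-4.2888, -2.0811]  P^+=[0.7190 0.0422; 0.0422 0.2423]
step 3: x^-=[-4.6009, -2.0811]  P^-=[0.9171 0.0765; 0.0765 0.3123]  H_jac=[-0.1112 0.0000; 0.0000 0.8726]  S=[0.2513 -0.0054; -0.0054 0.6878]  K=[-0.4038 0.0939; -0.0253 0.3960]  nu=[-0.9938, 0.3884]  x^+=[-4.1632, -1.9021]  P^+=[0.8696 0.0475; 0.0475 0.2042]

H_jac[1,0] = 0.0000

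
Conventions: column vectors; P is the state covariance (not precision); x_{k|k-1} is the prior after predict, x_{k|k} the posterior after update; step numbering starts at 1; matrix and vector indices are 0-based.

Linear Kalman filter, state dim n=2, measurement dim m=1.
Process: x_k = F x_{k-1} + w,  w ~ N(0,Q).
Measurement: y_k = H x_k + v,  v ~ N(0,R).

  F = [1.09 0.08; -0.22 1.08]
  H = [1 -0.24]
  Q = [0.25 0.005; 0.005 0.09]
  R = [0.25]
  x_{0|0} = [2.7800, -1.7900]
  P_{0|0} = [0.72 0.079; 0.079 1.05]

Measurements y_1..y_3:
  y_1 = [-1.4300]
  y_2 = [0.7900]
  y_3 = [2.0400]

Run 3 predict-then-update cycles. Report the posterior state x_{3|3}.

step 1: x^-=[2.8870, -2.5448]  P^-=[1.1259 0.0147; 0.0147 1.3120]  S=[1.4445]  K=[0.7770; -0.2078]  nu=[-4.9278]  x^+=[-0.9421, -1.5206]  P^+=[0.2538 0.2480; 0.2480 1.2496]
step 2: x^-=[-1.1485, -1.4350]  P^-=[0.6027 0.3396; 0.3396 1.4420]  S=[0.7728]  K=[0.6745; -0.0083]  nu=[1.5941]  x^+=[-0.0733, -1.4483]  P^+=[0.2512 0.3440; 0.3440 1.4420]
step 3: x^-=[-0.1958, -1.5481]  P^-=[0.6176 0.4682; 0.4682 1.6206]  S=[0.7362]  K=[0.6863; 0.1077]  nu=[1.8642]  x^+=[1.0836, -1.3473]  P^+=[0.2709 0.4138; 0.4138 1.6121]

x_post = [1.0836, -1.3473]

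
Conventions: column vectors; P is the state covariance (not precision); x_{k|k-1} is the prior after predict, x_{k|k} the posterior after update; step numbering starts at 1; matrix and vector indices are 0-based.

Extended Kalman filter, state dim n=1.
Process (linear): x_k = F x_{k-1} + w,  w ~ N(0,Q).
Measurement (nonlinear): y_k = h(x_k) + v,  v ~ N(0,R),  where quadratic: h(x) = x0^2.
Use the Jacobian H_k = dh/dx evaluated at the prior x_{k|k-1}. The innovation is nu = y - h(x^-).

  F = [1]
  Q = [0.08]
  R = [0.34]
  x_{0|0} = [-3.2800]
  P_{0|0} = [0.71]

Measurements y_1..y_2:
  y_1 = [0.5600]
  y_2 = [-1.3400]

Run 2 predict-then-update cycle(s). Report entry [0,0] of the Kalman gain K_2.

step 1: x^-=[-3.2800]  P^-=[0.7900]  H_jac=[-6.5600]  S=[34.3365]  K=[-0.1509]  nu=[-10.1984]  x^+=[-1.7408]  P^+=[0.0078]
step 2: x^-=[-1.7408]  P^-=[0.0878]  H_jac=[-3.4815]  S=[1.4045]  K=[-0.2177]  nu=[-4.3702]  x^+=[-0.7894]  P^+=[0.0213]

K[0,0] = -0.2177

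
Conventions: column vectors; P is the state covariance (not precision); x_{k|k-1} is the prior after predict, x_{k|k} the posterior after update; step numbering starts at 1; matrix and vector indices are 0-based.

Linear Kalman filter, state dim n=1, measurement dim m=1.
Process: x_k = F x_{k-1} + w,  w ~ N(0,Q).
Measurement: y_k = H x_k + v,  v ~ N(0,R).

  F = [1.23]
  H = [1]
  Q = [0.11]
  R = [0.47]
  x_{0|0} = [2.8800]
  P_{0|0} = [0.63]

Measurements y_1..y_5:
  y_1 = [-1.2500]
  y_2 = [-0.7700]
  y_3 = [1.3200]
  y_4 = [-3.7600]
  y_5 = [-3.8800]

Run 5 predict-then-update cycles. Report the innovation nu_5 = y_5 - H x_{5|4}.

innov = [-1.9185]

step 1: x^-=[3.5424]  P^-=[1.0631]  S=[1.5331]  K=[0.6934]  nu=[-4.7924]  x^+=[0.2192]  P^+=[0.3259]
step 2: x^-=[0.2696]  P^-=[0.6031]  S=[1.0731]  K=[0.5620]  nu=[-1.0396]  x^+=[-0.3147]  P^+=[0.2641]
step 3: x^-=[-0.3870]  P^-=[0.5096]  S=[0.9796]  K=[0.5202]  nu=[1.7070]  x^+=[0.5010]  P^+=[0.2445]
step 4: x^-=[0.6162]  P^-=[0.4799]  S=[0.9499]  K=[0.5052]  nu=[-4.3762]  x^+=[-1.5947]  P^+=[0.2375]
step 5: x^-=[-1.9615]  P^-=[0.4692]  S=[0.9392]  K=[0.4996]  nu=[-1.9185]  x^+=[-2.9200]  P^+=[0.2348]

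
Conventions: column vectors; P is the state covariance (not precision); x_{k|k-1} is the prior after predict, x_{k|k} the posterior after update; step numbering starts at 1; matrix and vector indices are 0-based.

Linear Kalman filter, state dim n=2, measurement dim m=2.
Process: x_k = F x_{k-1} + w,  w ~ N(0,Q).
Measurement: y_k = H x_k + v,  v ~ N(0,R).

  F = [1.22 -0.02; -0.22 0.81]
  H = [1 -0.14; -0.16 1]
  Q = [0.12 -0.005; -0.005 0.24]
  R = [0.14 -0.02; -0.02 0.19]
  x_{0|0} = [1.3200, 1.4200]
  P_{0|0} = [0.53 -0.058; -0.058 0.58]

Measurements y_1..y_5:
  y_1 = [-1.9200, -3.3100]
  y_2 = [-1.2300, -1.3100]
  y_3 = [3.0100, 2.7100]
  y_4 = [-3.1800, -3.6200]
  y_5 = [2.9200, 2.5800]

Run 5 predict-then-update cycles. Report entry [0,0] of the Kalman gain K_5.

step 1: x^-=[1.5820, 0.8598]  P^-=[0.9119 -0.2142; -0.2142 0.6669]  S=[1.1250 -0.4783; -0.4783 0.9488]  K=[0.8603 0.0541; 0.0519 0.7652]  nu=[-3.3816, -3.9167]  x^+=[-1.5390, -2.3126]  P^+=[0.1211 0.0125; 0.0125 0.1463]
step 2: x^-=[-1.8314, -1.5347]  P^-=[0.2997 -0.0275; -0.0275 0.3374]  S=[0.4540 -0.1433; -0.1433 0.5439]  K=[0.6815 0.0408; 0.0368 0.6382]  nu=[0.3865, -0.0684]  x^+=[-1.5708, -1.5641]  P^+=[0.0959 0.0095; 0.0095 0.1220]
step 3: x^-=[-1.8850, -0.9213]  P^-=[0.2623 -0.0233; -0.0233 0.3213]  S=[0.4152 -0.1308; -0.1308 0.5255]  K=[0.6517 0.0380; 0.0329 0.6268]  nu=[4.7661, 3.3297]  x^+=[1.3475, 1.3227]  P^+=[0.0917 0.0089; 0.0089 0.1198]
step 4: x^-=[1.6175, 0.7749]  P^-=[0.2561 -0.0228; -0.0228 0.3199]  S=[0.4088 -0.1290; -0.1290 0.5238]  K=[0.6462 0.0375; 0.0323 0.6257]  nu=[-4.6891, -4.1361]  x^+=[-1.5677, -1.9644]  P^+=[0.0909 0.0088; 0.0088 0.1196]
step 5: x^-=[-1.8734, -1.2463]  P^-=[0.2550 -0.0227; -0.0227 0.3198]  S=[0.4076 -0.1287; -0.1287 0.5236]  K=[0.6452 0.0374; 0.0322 0.6256]  nu=[4.6189, 3.5265]  x^+=[1.2387, 1.1085]  P^+=[0.0908 0.0087; 0.0087 0.1196]

K[0,0] = 0.6452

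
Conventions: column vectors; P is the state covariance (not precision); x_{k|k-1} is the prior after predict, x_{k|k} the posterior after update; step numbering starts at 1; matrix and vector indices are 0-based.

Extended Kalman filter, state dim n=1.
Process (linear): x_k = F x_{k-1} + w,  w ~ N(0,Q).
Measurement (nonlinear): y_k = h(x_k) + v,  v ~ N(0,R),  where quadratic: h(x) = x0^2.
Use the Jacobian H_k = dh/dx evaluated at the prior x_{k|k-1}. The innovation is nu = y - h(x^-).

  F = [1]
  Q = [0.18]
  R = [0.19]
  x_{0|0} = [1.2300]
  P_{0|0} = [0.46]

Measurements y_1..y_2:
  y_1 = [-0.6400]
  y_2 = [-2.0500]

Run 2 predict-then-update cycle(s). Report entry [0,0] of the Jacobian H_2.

step 1: x^-=[1.2300]  P^-=[0.6400]  H_jac=[2.4600]  S=[4.0630]  K=[0.3875]  nu=[-2.1529]  x^+=[0.3958]  P^+=[0.0299]
step 2: x^-=[0.3958]  P^-=[0.2099]  H_jac=[0.7915]  S=[0.3215]  K=[0.5168]  nu=[-2.2066]  x^+=[-0.7446]  P^+=[0.1241]

H_jac[0,0] = 0.7915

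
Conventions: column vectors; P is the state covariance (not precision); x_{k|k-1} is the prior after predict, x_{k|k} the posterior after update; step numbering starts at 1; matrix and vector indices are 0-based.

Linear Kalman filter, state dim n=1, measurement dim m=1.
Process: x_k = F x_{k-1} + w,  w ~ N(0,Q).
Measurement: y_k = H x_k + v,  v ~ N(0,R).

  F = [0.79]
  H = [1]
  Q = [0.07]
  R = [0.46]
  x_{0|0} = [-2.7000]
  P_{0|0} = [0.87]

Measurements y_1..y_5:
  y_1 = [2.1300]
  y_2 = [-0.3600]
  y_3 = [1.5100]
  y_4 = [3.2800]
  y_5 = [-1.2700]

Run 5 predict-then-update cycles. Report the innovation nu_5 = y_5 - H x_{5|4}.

step 1: x^-=[-2.1330]  P^-=[0.6130]  S=[1.0730]  K=[0.5713]  nu=[4.2630]  x^+=[0.3024]  P^+=[0.2628]
step 2: x^-=[0.2389]  P^-=[0.2340]  S=[0.6940]  K=[0.3372]  nu=[-0.5989]  x^+=[0.0369]  P^+=[0.1551]
step 3: x^-=[0.0292]  P^-=[0.1668]  S=[0.6268]  K=[0.2661]  nu=[1.4808]  x^+=[0.4233]  P^+=[0.1224]
step 4: x^-=[0.3344]  P^-=[0.1464]  S=[0.6064]  K=[0.2414]  nu=[2.9456]  x^+=[1.0455]  P^+=[0.1111]
step 5: x^-=[0.8260]  P^-=[0.1393]  S=[0.5993]  K=[0.2324]  nu=[-2.0960]  x^+=[0.3387]  P^+=[0.1069]

innov = [-2.0960]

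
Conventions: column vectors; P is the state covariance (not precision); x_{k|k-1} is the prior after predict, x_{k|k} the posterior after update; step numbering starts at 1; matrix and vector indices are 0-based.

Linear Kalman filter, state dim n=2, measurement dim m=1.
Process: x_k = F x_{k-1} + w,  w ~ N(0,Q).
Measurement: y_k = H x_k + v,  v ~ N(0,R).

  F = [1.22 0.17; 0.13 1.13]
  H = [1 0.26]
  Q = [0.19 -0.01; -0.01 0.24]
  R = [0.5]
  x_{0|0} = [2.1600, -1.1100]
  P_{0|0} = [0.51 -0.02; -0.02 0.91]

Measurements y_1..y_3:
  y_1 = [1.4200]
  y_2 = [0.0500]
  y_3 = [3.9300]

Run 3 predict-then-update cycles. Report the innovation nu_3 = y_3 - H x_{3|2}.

step 1: x^-=[2.4465, -0.9735]  P^-=[0.9671 0.2177; 0.2177 1.4047]  S=[1.6752]  K=[0.6111; 0.3480]  nu=[-0.7734]  x^+=[1.9739, -1.2426]  P^+=[0.3415 -0.1385; -0.1385 1.2019]
step 2: x^-=[2.1969, -1.1475]  P^-=[0.6756 0.0810; 0.0810 1.7398]  S=[1.3354]  K=[0.5217; 0.3994]  nu=[-1.8486]  x^+=[1.2325, -1.8859]  P^+=[0.3121 -0.1972; -0.1972 1.5267]
step 3: x^-=[1.1830, -1.9708]  P^-=[0.6169 0.0565; 0.0565 2.1368]  S=[1.2907]  K=[0.4893; 0.4742]  nu=[3.2594]  x^+=[2.7779, -0.4252]  P^+=[0.3078 -0.2430; -0.2430 1.8466]

innov = [3.2594]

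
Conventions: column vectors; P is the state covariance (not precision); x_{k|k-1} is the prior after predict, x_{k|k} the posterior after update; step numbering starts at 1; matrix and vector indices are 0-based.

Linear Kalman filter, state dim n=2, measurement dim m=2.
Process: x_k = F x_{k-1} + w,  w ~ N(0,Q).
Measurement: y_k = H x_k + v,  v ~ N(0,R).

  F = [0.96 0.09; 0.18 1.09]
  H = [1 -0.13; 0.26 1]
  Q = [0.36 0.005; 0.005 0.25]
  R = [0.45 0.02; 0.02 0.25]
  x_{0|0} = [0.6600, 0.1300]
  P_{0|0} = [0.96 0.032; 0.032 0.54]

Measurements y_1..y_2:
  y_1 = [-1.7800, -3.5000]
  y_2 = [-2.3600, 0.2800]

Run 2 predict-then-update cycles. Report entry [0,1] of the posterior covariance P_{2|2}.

step 1: x^-=[0.6453, 0.2605]  P^-=[1.2546 0.2579; 0.2579 0.9352]  S=[1.6534 0.4738; 0.4738 1.4041]  K=[0.6856 0.1846; -0.1352 0.7594]  nu=[-2.3914, -3.9283]  x^+=[-1.7196, -2.3994]  P^+=[0.3096 -0.0206; -0.0206 0.1925]
step 2: x^-=[-1.8668, -2.9249]  P^-=[0.6433 0.0555; 0.0555 0.4807]  S=[1.0870 0.1784; 0.1784 0.8030]  K=[0.5601 0.1530; -0.1117 0.6414]  nu=[-0.8735, 3.6903]  x^+=[-1.7915, -0.4606]  P^+=[0.2530 -0.0163; -0.0163 0.1624]

P_post[0,1] = -0.0163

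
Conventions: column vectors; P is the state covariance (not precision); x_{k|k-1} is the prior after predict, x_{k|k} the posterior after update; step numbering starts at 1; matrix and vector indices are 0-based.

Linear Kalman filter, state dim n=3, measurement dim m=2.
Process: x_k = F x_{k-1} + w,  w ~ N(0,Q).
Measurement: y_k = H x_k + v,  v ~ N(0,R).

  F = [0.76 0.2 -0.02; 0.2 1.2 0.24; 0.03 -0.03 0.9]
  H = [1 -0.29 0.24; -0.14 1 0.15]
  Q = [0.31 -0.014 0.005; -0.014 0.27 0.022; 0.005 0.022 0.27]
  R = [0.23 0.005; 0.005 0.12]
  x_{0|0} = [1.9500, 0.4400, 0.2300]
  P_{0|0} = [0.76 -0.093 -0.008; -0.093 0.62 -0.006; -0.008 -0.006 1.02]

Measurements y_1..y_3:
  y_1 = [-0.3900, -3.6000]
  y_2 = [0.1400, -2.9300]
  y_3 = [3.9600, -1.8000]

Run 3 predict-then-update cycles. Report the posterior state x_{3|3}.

step 1: x^-=[1.5654, 0.9732, 0.2523]  P^-=[0.7462 0.1553 -0.0047; 0.1553 1.2031 0.2138; -0.0047 0.2138 1.0975]  S=[1.0185 -0.2058; -0.2058 1.3833]  K=[0.7162 0.1428; 0.0387 0.8830; 0.2562 0.3122]  nu=[-1.7337, -4.3919]  x^+=[-0.3033, -2.9718, -1.5629]  P^+=[0.2377 0.0839 -0.1997; 0.0839 0.1372 -0.1285; -0.1997 -0.1285 0.9288]
step 2: x^-=[-0.7936, -4.0019, -1.3265]  P^-=[0.4858 0.0918 -0.1682; 0.0918 0.4776 0.0463; -0.1682 0.0463 1.0186]  S=[0.6742 -0.0798; -0.0798 0.6253]  K=[0.6304 0.0781; 0.0371 0.7591; 0.1374 0.3736]  nu=[0.0914, 1.1598]  x^+=[-0.6454, -3.1181, -0.8806]  P^+=[0.2219 0.0774 -0.2252; 0.0774 0.1209 -0.1250; -0.2252 -0.1250 0.9268]
step 3: x^-=[-1.0965, -4.0822, -0.7184]  P^-=[0.4747 0.0748 -0.1851; 0.0748 0.4498 0.0452; -0.1851 0.0452 1.0155]  S=[0.6625 -0.0902; -0.0902 0.6024]  K=[0.6251 0.0613; 0.0339 0.7457; 0.1216 0.3892]  nu=[4.0451, 2.2364]  x^+=[1.5692, -2.2775, 0.6439]  P^+=[0.2205 0.0754 -0.2273; 0.0754 0.1187 -0.1230; -0.2273 -0.1230 0.9230]

x_post = [1.5692, -2.2775, 0.6439]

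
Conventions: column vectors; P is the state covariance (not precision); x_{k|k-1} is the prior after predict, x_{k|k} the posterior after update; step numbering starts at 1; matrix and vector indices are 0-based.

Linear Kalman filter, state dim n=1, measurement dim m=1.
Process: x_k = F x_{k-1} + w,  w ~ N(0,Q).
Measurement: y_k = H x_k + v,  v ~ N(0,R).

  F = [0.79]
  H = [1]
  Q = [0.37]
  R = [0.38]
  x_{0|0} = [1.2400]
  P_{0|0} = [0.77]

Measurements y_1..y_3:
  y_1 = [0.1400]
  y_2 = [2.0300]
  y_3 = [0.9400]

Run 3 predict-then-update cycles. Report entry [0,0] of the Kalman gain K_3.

step 1: x^-=[0.9796]  P^-=[0.8506]  S=[1.2306]  K=[0.6912]  nu=[-0.8396]  x^+=[0.3993]  P^+=[0.2627]
step 2: x^-=[0.3154]  P^-=[0.5339]  S=[0.9139]  K=[0.5842]  nu=[1.7146]  x^+=[1.3171]  P^+=[0.2220]
step 3: x^-=[1.0405]  P^-=[0.5086]  S=[0.8886]  K=[0.5723]  nu=[-0.1005]  x^+=[0.9830]  P^+=[0.2175]

K[0,0] = 0.5723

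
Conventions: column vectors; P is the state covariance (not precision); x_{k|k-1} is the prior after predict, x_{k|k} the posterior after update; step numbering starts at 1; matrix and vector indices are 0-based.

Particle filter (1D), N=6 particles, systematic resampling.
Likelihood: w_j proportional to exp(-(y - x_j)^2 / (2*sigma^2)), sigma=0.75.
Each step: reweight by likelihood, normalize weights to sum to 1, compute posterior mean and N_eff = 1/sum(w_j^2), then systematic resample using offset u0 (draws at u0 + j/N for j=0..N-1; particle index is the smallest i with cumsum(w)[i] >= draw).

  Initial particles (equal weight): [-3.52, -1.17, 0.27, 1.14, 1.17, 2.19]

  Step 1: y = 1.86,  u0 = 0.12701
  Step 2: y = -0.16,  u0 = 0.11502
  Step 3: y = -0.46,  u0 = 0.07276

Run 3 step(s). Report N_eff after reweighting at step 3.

step 1: w=[0.0000, 0.0001, 0.0460, 0.2743, 0.2848, 0.3948]  mean=1.5228  Neff=3.1814  idx=[3, 3, 4, 5, 5, 5]
step 2: w=[0.3298, 0.3298, 0.3075, 0.0109, 0.0109, 0.0109]  mean=1.1837  Neff=3.1999  idx=[0, 0, 1, 1, 2, 2]
step 3: w=[0.1714, 0.1714, 0.1714, 0.1714, 0.1572, 0.1572]  mean=1.1494  Neff=5.9904  idx=[0, 1, 2, 3, 4, 5]

N_eff = 5.9904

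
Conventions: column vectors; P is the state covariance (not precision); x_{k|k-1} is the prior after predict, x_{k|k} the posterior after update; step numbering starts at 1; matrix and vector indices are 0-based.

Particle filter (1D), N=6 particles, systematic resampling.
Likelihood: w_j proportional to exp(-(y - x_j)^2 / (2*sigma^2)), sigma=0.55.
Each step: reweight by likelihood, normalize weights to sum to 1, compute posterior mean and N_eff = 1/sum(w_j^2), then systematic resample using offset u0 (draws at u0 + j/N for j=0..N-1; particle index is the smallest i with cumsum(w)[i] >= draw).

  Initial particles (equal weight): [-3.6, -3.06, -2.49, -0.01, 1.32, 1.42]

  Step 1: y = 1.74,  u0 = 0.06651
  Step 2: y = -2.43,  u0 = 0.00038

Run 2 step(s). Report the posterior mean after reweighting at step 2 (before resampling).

post_mean = 1.3422

step 1: w=[0.0000, 0.0000, 0.0000, 0.0040, 0.4676, 0.5284]  mean=1.3676  Neff=2.0084  idx=[4, 4, 4, 5, 5, 5]
step 2: w=[0.2595, 0.2595, 0.2595, 0.0739, 0.0739, 0.0739]  mean=1.3422  Neff=4.5803  idx=[0, 0, 1, 1, 2, 3]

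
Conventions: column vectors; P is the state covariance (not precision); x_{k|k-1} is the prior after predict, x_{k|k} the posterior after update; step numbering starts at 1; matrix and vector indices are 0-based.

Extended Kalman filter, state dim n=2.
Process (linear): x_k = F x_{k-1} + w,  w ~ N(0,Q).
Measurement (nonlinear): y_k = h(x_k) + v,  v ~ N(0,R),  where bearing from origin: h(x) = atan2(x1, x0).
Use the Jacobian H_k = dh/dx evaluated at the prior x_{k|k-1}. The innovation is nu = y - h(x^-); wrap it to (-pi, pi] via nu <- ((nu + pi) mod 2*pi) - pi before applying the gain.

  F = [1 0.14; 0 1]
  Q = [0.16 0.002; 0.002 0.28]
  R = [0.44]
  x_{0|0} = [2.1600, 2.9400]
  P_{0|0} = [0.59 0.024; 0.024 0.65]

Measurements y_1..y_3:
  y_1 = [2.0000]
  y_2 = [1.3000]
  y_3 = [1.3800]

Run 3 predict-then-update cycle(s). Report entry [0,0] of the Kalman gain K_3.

K[0,0] = -0.2548

step 1: x^-=[2.5716, 2.9400]  P^-=[0.7695 0.1170; 0.1170 0.9300]  H_jac=[-0.1927 0.1686]  S=[0.4874]  K=[-0.2638; 0.2754]  nu=[1.1479]  x^+=[2.2688, 3.2561]  P^+=[0.7356 0.1524; 0.1524 0.8930]
step 2: x^-=[2.7247, 3.2561]  P^-=[0.9557 0.2794; 0.2794 1.1730]  H_jac=[-0.1806 0.1512]  S=[0.4827]  K=[-0.2701; 0.2628]  nu=[0.4260]  x^+=[2.6096, 3.3680]  P^+=[0.9205 0.3137; 0.3137 1.1397]
step 3: x^-=[3.0811, 3.3680]  P^-=[1.1907 0.4752; 0.4752 1.4197]  H_jac=[-0.1616 0.1479]  S=[0.4794]  K=[-0.2548; 0.2777]  nu=[0.5501]  x^+=[2.9409, 3.5208]  P^+=[1.1595 0.5092; 0.5092 1.3828]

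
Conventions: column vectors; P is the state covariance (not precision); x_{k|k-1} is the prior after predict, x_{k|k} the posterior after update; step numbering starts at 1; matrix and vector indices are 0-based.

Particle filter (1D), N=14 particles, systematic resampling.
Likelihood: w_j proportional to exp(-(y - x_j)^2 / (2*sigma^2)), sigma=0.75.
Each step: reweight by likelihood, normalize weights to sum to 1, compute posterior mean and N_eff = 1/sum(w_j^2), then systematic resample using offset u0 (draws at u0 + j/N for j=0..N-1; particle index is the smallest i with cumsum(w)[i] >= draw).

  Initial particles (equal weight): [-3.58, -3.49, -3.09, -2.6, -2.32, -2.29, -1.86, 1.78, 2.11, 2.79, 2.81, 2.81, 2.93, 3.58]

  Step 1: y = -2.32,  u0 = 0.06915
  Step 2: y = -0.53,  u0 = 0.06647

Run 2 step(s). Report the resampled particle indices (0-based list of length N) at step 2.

resampled_idx = [5, 6, 7, 9, 10, 11, 11, 11, 12, 12, 12, 13, 13, 13]

step 1: w=[0.0499, 0.0606, 0.1207, 0.1907, 0.2045, 0.2043, 0.1694, 0.0000, 0.0000, 0.0000, 0.0000, 0.0000, 0.0000, 0.0000]  mean=-2.5160  Neff=5.9055  idx=[1, 2, 2, 3, 3, 4, 4, 4, 5, 5, 5, 6, 6, 6]
step 2: w=[0.0004, 0.0028, 0.0028, 0.0214, 0.0214, 0.0558, 0.0558, 0.0558, 0.0614, 0.0614, 0.0614, 0.1999, 0.1999, 0.1999]  mean=-2.0554  Neff=7.0700  idx=[5, 6, 7, 9, 10, 11, 11, 11, 12, 12, 12, 13, 13, 13]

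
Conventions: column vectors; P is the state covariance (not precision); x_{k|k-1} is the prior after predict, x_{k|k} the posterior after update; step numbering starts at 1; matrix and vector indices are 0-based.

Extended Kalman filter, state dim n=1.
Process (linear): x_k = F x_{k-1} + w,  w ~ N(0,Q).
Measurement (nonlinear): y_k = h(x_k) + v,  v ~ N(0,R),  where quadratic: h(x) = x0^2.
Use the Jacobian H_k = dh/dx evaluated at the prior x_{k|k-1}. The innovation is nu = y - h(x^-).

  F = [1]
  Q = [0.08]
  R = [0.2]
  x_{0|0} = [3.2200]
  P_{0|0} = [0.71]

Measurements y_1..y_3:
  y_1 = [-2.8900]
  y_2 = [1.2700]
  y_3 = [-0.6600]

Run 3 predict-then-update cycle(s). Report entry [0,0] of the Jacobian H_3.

H_jac[0,0] = 2.2832

step 1: x^-=[3.2200]  P^-=[0.7900]  H_jac=[6.4400]  S=[32.9641]  K=[0.1543]  nu=[-13.2584]  x^+=[1.1737]  P^+=[0.0048]
step 2: x^-=[1.1737]  P^-=[0.0848]  H_jac=[2.3475]  S=[0.6673]  K=[0.2983]  nu=[-0.1076]  x^+=[1.1416]  P^+=[0.0254]
step 3: x^-=[1.1416]  P^-=[0.1054]  H_jac=[2.2832]  S=[0.7495]  K=[0.3211]  nu=[-1.9633]  x^+=[0.5112]  P^+=[0.0281]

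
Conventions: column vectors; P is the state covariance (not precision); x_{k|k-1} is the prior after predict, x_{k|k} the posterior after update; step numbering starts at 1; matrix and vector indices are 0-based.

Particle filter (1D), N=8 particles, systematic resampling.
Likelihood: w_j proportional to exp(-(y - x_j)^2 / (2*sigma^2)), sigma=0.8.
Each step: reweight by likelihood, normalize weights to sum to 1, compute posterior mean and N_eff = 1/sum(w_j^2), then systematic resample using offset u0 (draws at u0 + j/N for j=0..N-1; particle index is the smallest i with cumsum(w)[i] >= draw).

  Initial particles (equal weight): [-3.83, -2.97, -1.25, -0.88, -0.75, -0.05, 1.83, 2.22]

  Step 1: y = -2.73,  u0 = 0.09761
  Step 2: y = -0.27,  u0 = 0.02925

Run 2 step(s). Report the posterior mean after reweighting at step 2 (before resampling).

post_mean = -0.9516

step 1: w=[0.2363, 0.5813, 0.1098, 0.0419, 0.0284, 0.0022, 0.0000, 0.0000]  mean=-2.8270  Neff=2.4488  idx=[0, 0, 1, 1, 1, 1, 2, 4]
step 2: w=[0.0000, 0.0000, 0.0025, 0.0025, 0.0025, 0.0025, 0.3575, 0.6323]  mean=-0.9516  Neff=1.8954  idx=[6, 6, 6, 7, 7, 7, 7, 7]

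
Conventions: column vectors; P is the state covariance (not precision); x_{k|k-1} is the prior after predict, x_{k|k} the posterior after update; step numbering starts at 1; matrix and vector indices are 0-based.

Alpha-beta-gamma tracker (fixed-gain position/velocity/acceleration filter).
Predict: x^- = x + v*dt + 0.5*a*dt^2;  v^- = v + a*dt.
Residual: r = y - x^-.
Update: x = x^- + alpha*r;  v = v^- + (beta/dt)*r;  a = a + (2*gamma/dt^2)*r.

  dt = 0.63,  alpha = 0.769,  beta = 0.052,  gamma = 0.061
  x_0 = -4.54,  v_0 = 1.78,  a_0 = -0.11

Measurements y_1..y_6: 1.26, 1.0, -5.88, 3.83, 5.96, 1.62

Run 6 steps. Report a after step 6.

step 1: x_pred=-3.4404  r=4.7004  x^+=0.1742  v^+=2.0987  a^+=1.3348
step 2: x_pred=1.7613  r=-0.7613  x^+=1.1759  v^+=2.8768  a^+=1.1008
step 3: x_pred=3.2067  r=-9.0867  x^+=-3.7810  v^+=2.8203  a^+=-1.6923
step 4: x_pred=-2.3400  r=6.1700  x^+=2.4047  v^+=2.2634  a^+=0.2043
step 5: x_pred=3.8712  r=2.0888  x^+=5.4775  v^+=2.5646  a^+=0.8463
step 6: x_pred=7.2611  r=-5.6411  x^+=2.9231  v^+=2.6321  a^+=-0.8876

a_post = -0.8876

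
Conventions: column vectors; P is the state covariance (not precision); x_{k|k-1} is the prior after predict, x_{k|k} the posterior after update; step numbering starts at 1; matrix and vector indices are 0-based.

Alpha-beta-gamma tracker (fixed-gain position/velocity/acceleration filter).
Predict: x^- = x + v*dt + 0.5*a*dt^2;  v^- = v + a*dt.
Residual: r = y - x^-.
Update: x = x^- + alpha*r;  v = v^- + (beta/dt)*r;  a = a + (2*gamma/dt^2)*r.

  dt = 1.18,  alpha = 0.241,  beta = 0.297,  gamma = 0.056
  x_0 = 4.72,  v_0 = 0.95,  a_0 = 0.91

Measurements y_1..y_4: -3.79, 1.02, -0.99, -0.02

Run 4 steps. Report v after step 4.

v_post = -1.8148

step 1: x_pred=6.4745  r=-10.2645  x^+=4.0008  v^+=-0.5597  a^+=0.0844
step 2: x_pred=3.3990  r=-2.3790  x^+=2.8257  v^+=-1.0590  a^+=-0.1070
step 3: x_pred=1.5016  r=-2.4916  x^+=0.9011  v^+=-1.8124  a^+=-0.3074
step 4: x_pred=-1.4515  r=1.4315  x^+=-1.1065  v^+=-1.8148  a^+=-0.1923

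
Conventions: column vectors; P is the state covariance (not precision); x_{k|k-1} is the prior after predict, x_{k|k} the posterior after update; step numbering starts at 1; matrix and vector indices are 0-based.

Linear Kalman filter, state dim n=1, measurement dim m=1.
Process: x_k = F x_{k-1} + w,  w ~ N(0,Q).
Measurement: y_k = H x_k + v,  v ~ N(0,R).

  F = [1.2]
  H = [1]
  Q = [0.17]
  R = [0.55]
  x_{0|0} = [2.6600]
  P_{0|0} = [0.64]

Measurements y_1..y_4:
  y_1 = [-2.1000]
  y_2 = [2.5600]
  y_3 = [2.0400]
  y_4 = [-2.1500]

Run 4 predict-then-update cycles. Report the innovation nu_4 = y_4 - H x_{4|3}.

innov = [-4.2965]

step 1: x^-=[3.1920]  P^-=[1.0916]  S=[1.6416]  K=[0.6650]  nu=[-5.2920]  x^+=[-0.3270]  P^+=[0.3657]
step 2: x^-=[-0.3924]  P^-=[0.6966]  S=[1.2466]  K=[0.5588]  nu=[2.9524]  x^+=[1.2575]  P^+=[0.3073]
step 3: x^-=[1.5090]  P^-=[0.6126]  S=[1.1626]  K=[0.5269]  nu=[0.5310]  x^+=[1.7888]  P^+=[0.2898]
step 4: x^-=[2.1465]  P^-=[0.5873]  S=[1.1373]  K=[0.5164]  nu=[-4.2965]  x^+=[-0.0722]  P^+=[0.2840]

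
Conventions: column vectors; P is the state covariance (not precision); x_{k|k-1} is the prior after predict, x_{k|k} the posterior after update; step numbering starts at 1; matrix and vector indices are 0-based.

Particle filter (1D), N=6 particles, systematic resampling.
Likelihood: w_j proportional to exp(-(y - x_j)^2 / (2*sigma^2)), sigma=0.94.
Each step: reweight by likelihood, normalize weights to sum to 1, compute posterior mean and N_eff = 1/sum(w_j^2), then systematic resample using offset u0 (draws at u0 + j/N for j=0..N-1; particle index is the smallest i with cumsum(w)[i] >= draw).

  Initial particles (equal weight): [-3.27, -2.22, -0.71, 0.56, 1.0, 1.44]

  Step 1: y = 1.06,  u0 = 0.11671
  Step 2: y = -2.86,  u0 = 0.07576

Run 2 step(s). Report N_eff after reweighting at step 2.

step 1: w=[0.0000, 0.0008, 0.0574, 0.2933, 0.3372, 0.3114]  mean=0.9073  Neff=3.3339  idx=[3, 3, 4, 4, 5, 5]
step 2: w=[0.4221, 0.4221, 0.0689, 0.0689, 0.0090, 0.0090]  mean=0.6365  Neff=2.7327  idx=[0, 0, 0, 1, 1, 2]

N_eff = 2.7327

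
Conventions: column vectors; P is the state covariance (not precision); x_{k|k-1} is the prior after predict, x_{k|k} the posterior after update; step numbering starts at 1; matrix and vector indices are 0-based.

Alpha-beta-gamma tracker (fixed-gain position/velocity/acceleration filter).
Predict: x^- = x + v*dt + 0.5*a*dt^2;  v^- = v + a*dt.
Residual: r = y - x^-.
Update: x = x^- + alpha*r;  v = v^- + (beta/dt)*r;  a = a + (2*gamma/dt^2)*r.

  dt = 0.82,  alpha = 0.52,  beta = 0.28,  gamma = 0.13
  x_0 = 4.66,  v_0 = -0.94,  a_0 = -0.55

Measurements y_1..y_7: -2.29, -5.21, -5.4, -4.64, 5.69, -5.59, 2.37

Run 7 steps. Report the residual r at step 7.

step 1: x_pred=3.7043  r=-5.9943  x^+=0.5873  v^+=-3.4378  a^+=-2.8678
step 2: x_pred=-3.1959  r=-2.0141  x^+=-4.2432  v^+=-6.4772  a^+=-3.6466
step 3: x_pred=-10.7805  r=5.3805  x^+=-7.9827  v^+=-7.6302  a^+=-1.5661
step 4: x_pred=-14.7659  r=10.1259  x^+=-9.5004  v^+=-5.4567  a^+=2.3493
step 5: x_pred=-13.1851  r=18.8751  x^+=-3.3701  v^+=2.9149  a^+=9.6479
step 6: x_pred=2.2637  r=-7.8537  x^+=-1.8202  v^+=8.1443  a^+=6.6110
step 7: x_pred=7.0808  r=-4.7108  x^+=4.6312  v^+=11.9568  a^+=4.7895

resid = -4.7108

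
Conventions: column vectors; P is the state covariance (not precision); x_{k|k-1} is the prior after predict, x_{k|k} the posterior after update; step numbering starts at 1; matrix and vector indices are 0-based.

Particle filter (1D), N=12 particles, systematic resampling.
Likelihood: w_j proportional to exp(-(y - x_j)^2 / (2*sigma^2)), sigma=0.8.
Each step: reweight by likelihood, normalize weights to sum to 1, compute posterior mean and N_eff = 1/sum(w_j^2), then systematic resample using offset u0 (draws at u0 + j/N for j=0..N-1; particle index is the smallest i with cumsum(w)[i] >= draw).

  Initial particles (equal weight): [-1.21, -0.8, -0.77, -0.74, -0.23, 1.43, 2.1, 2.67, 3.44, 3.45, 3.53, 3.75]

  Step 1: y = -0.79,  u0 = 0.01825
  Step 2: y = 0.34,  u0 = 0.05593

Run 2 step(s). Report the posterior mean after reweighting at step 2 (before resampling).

post_mean = -0.6338

step 1: w=[0.1864, 0.2139, 0.2139, 0.2135, 0.1674, 0.0046, 0.0003, 0.0000, 0.0000, 0.0000, 0.0000, 0.0000]  mean=-0.7506  Neff=5.0030  idx=[0, 0, 0, 1, 1, 2, 2, 2, 3, 3, 4, 4]
step 2: w=[0.0327, 0.0327, 0.0327, 0.0773, 0.0773, 0.0815, 0.0815, 0.0815, 0.0858, 0.0858, 0.1656, 0.1656]  mean=-0.6338  Neff=9.5546  idx=[1, 3, 4, 5, 6, 7, 8, 9, 10, 10, 11, 11]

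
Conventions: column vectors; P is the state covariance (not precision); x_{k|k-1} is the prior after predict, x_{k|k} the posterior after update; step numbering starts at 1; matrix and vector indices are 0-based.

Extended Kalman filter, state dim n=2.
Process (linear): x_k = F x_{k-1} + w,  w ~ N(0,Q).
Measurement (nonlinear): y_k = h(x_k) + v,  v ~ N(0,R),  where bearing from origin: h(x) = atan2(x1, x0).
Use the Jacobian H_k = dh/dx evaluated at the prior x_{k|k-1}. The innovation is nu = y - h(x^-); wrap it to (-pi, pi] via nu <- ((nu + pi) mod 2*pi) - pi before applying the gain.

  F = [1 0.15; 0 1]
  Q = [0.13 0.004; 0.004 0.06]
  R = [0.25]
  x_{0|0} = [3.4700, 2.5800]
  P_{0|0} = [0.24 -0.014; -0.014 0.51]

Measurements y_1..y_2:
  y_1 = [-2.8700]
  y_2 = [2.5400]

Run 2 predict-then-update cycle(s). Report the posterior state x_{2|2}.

step 1: x^-=[3.8570, 2.5800]  P^-=[0.3773 0.0665; 0.0665 0.5700]  H_jac=[-0.1198 0.1791]  S=[0.2708]  K=[-0.1229; 0.3475]  nu=[2.8236]  x^+=[3.5099, 3.5613]  P^+=[0.3732 0.0781; 0.0781 0.5373]
step 2: x^-=[4.0441, 3.5613]  P^-=[0.5387 0.1627; 0.1627 0.5973]  H_jac=[-0.1226 0.1393]  S=[0.2641]  K=[-0.1644; 0.2394]  nu=[1.8180]  x^+=[3.7453, 3.9966]  P^+=[0.5316 0.1731; 0.1731 0.5821]

x_post = [3.7453, 3.9966]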